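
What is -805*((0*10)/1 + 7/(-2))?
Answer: 5635/2 ≈ 2817.5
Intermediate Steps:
-805*((0*10)/1 + 7/(-2)) = -805*(0*1 + 7*(-½)) = -805*(0 - 7/2) = -805*(-7/2) = 5635/2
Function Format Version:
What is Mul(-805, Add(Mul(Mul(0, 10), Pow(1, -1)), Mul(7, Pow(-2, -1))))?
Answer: Rational(5635, 2) ≈ 2817.5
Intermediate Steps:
Mul(-805, Add(Mul(Mul(0, 10), Pow(1, -1)), Mul(7, Pow(-2, -1)))) = Mul(-805, Add(Mul(0, 1), Mul(7, Rational(-1, 2)))) = Mul(-805, Add(0, Rational(-7, 2))) = Mul(-805, Rational(-7, 2)) = Rational(5635, 2)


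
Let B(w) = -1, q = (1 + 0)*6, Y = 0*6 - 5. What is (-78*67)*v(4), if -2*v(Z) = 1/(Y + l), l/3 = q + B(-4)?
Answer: 2613/10 ≈ 261.30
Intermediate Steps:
Y = -5 (Y = 0 - 5 = -5)
q = 6 (q = 1*6 = 6)
l = 15 (l = 3*(6 - 1) = 3*5 = 15)
v(Z) = -1/20 (v(Z) = -1/(2*(-5 + 15)) = -½/10 = -½*⅒ = -1/20)
(-78*67)*v(4) = -78*67*(-1/20) = -5226*(-1/20) = 2613/10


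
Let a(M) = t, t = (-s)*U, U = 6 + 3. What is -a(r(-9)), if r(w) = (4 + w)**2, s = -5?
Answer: -45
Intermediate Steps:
U = 9
t = 45 (t = -1*(-5)*9 = 5*9 = 45)
a(M) = 45
-a(r(-9)) = -1*45 = -45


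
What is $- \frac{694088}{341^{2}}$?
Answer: $- \frac{694088}{116281} \approx -5.9691$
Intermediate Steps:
$- \frac{694088}{341^{2}} = - \frac{694088}{116281}$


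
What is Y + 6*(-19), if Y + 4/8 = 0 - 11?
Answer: -251/2 ≈ -125.50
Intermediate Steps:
Y = -23/2 (Y = -1/2 + (0 - 11) = -1/2 - 11 = -23/2 ≈ -11.500)
Y + 6*(-19) = -23/2 + 6*(-19) = -23/2 - 114 = -251/2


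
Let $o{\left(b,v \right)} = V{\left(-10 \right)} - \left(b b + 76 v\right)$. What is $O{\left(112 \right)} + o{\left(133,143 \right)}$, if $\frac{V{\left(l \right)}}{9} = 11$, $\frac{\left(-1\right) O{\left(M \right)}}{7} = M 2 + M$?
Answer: $-30810$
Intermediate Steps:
$O{\left(M \right)} = - 21 M$ ($O{\left(M \right)} = - 7 \left(M 2 + M\right) = - 7 \left(2 M + M\right) = - 7 \cdot 3 M = - 21 M$)
$V{\left(l \right)} = 99$ ($V{\left(l \right)} = 9 \cdot 11 = 99$)
$o{\left(b,v \right)} = 99 - b^{2} - 76 v$ ($o{\left(b,v \right)} = 99 - \left(b b + 76 v\right) = 99 - \left(b^{2} + 76 v\right) = 99 - b^{2} - 76 v$)
$O{\left(112 \right)} + o{\left(133,143 \right)} = \left(-21\right) 112 - 28458 = -2352 - 28458 = -30810$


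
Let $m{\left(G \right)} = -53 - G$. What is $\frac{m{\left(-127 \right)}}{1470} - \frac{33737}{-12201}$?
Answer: $\frac{57252}{20335} \approx 2.8154$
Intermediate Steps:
$\frac{m{\left(-127 \right)}}{1470} - \frac{33737}{-12201} = \frac{-53 - -127}{1470} - \frac{33737}{-12201} = \left(-53 + 127\right) \frac{1}{1470} - - \frac{33737}{12201} = 74 \cdot \frac{1}{1470} + \frac{33737}{12201} = \frac{37}{735} + \frac{33737}{12201} = \frac{57252}{20335}$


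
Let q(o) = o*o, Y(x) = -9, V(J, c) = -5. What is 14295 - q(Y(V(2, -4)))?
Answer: 14214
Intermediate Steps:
q(o) = o²
14295 - q(Y(V(2, -4))) = 14295 - 1*(-9)² = 14295 - 1*81 = 14295 - 81 = 14214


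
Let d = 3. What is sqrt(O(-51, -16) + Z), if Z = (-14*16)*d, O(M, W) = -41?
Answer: I*sqrt(713) ≈ 26.702*I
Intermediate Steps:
Z = -672 (Z = -14*16*3 = -224*3 = -672)
sqrt(O(-51, -16) + Z) = sqrt(-41 - 672) = sqrt(-713) = I*sqrt(713)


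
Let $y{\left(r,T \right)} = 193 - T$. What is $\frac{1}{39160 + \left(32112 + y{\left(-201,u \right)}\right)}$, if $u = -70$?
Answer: $\frac{1}{71535} \approx 1.3979 \cdot 10^{-5}$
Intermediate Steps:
$\frac{1}{39160 + \left(32112 + y{\left(-201,u \right)}\right)} = \frac{1}{39160 + \left(32112 + \left(193 - -70\right)\right)} = \frac{1}{39160 + \left(32112 + \left(193 + 70\right)\right)} = \frac{1}{39160 + \left(32112 + 263\right)} = \frac{1}{39160 + 32375} = \frac{1}{71535}$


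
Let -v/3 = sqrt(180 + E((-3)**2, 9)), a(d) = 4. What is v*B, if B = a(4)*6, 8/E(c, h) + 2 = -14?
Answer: -36*sqrt(718) ≈ -964.64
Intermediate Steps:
E(c, h) = -1/2 (E(c, h) = 8/(-2 - 14) = 8/(-16) = 8*(-1/16) = -1/2)
v = -3*sqrt(718)/2 (v = -3*sqrt(180 - 1/2) = -3*sqrt(718)/2 ≈ -40.193)
B = 24 (B = 4*6 = 24)
v*B = -3*sqrt(718)/2*24 = -36*sqrt(718)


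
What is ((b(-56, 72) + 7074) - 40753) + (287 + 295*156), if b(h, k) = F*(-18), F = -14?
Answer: 12880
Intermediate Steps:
b(h, k) = 252 (b(h, k) = -14*(-18) = 252)
((b(-56, 72) + 7074) - 40753) + (287 + 295*156) = ((252 + 7074) - 40753) + (287 + 295*156) = (7326 - 40753) + (287 + 46020) = -33427 + 46307 = 12880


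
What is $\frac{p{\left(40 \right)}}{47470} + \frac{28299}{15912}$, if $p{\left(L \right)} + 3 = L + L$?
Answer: $\frac{224096459}{125890440} \approx 1.7801$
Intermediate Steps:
$p{\left(L \right)} = -3 + 2 L$ ($p{\left(L \right)} = -3 + \left(L + L\right) = -3 + 2 L$)
$\frac{p{\left(40 \right)}}{47470} + \frac{28299}{15912} = \frac{-3 + 2 \cdot 40}{47470} + \frac{28299}{15912} = \left(-3 + 80\right) \frac{1}{47470} + 28299 \cdot \frac{1}{15912} = 77 \cdot \frac{1}{47470} + \frac{9433}{5304} = \frac{77}{47470} + \frac{9433}{5304} = \frac{224096459}{125890440}$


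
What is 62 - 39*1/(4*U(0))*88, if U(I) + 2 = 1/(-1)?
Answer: 348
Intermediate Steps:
U(I) = -3 (U(I) = -2 + 1/(-1) = -2 - 1 = -3)
62 - 39*1/(4*U(0))*88 = 62 - 39/(4*(-3))*88 = 62 - 39/(-12)*88 = 62 - 39*(-1/12)*88 = 62 + (13/4)*88 = 62 + 286 = 348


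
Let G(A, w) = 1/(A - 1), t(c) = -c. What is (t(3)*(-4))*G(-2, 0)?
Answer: -4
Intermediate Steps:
G(A, w) = 1/(-1 + A)
(t(3)*(-4))*G(-2, 0) = (-1*3*(-4))/(-1 - 2) = -3*(-4)/(-3) = 12*(-⅓) = -4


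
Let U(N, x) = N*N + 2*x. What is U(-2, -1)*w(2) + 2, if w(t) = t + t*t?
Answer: 14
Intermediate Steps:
U(N, x) = N**2 + 2*x
w(t) = t + t**2
U(-2, -1)*w(2) + 2 = ((-2)**2 + 2*(-1))*(2*(1 + 2)) + 2 = (4 - 2)*(2*3) + 2 = 2*6 + 2 = 12 + 2 = 14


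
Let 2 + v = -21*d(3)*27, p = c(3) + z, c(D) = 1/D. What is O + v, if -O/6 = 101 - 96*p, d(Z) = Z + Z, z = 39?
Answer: 18646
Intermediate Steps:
d(Z) = 2*Z
p = 118/3 (p = 1/3 + 39 = 118/3 ≈ 39.333)
O = 22050 (O = -6*(101 - 96*118/3) = -6*(101 - 3776) = -6*(-3675) = 22050)
v = -3404 (v = -2 - 42*3*27 = -2 - 21*6*27 = -2 - 126*27 = -2 - 3402 = -3404)
O + v = 22050 - 3404 = 18646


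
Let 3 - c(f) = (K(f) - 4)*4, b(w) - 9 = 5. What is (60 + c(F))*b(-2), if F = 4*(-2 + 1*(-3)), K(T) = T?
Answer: 2226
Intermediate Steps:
b(w) = 14 (b(w) = 9 + 5 = 14)
F = -20 (F = 4*(-2 - 3) = 4*(-5) = -20)
c(f) = 19 - 4*f (c(f) = 3 - (f - 4)*4 = 3 - (-4 + f)*4 = 3 - (-16 + 4*f) = 3 + (16 - 4*f) = 19 - 4*f)
(60 + c(F))*b(-2) = (60 + (19 - 4*(-20)))*14 = (60 + (19 + 80))*14 = (60 + 99)*14 = 159*14 = 2226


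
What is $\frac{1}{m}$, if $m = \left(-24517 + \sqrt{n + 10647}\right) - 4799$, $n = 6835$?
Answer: $- \frac{14658}{429705187} - \frac{\sqrt{17482}}{859410374} \approx -3.4266 \cdot 10^{-5}$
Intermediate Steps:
$m = -29316 + \sqrt{17482}$ ($m = \left(-24517 + \sqrt{6835 + 10647}\right) - 4799 = \left(-24517 + \sqrt{17482}\right) - 4799 = -29316 + \sqrt{17482} \approx -29184.0$)
$\frac{1}{m} = \frac{1}{-29316 + \sqrt{17482}}$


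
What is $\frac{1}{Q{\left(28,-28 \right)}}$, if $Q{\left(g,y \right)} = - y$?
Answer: $\frac{1}{28} \approx 0.035714$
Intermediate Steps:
$\frac{1}{Q{\left(28,-28 \right)}} = \frac{1}{\left(-1\right) \left(-28\right)} = \frac{1}{28}$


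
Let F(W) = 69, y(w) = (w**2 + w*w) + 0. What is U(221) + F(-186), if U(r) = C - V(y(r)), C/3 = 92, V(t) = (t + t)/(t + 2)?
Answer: 8376404/24421 ≈ 343.00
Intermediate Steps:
y(w) = 2*w**2 (y(w) = (w**2 + w**2) + 0 = 2*w**2 + 0 = 2*w**2)
V(t) = 2*t/(2 + t) (V(t) = (2*t)/(2 + t) = 2*t/(2 + t))
C = 276 (C = 3*92 = 276)
U(r) = 276 - 4*r**2/(2 + 2*r**2) (U(r) = 276 - 2*2*r**2/(2 + 2*r**2) = 276 - 4*r**2/(2 + 2*r**2))
U(221) + F(-186) = 2*(138 + 137*221**2)/(1 + 221**2) + 69 = 2*(138 + 137*48841)/(1 + 48841) + 69 = 2*(138 + 6691217)/48842 + 69 = 2*(1/48842)*6691355 + 69 = 6691355/24421 + 69 = 8376404/24421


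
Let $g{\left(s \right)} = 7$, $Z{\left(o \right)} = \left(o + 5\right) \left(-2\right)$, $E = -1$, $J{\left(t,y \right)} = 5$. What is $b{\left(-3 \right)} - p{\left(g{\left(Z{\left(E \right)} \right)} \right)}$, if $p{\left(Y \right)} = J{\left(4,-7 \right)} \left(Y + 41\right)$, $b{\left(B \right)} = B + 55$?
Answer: $-188$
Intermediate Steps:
$b{\left(B \right)} = 55 + B$
$Z{\left(o \right)} = -10 - 2 o$ ($Z{\left(o \right)} = \left(5 + o\right) \left(-2\right) = -10 - 2 o$)
$p{\left(Y \right)} = 205 + 5 Y$ ($p{\left(Y \right)} = 5 \left(Y + 41\right) = 5 \left(41 + Y\right) = 205 + 5 Y$)
$b{\left(-3 \right)} - p{\left(g{\left(Z{\left(E \right)} \right)} \right)} = \left(55 - 3\right) - \left(205 + 5 \cdot 7\right) = 52 - \left(205 + 35\right) = 52 - 240 = -188$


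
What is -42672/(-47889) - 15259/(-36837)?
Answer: 255849635/196009677 ≈ 1.3053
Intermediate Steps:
-42672/(-47889) - 15259/(-36837) = -42672*(-1/47889) - 15259*(-1/36837) = 14224/15963 + 15259/36837 = 255849635/196009677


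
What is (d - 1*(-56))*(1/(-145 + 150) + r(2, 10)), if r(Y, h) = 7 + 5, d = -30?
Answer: 1586/5 ≈ 317.20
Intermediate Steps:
r(Y, h) = 12
(d - 1*(-56))*(1/(-145 + 150) + r(2, 10)) = (-30 - 1*(-56))*(1/(-145 + 150) + 12) = (-30 + 56)*(1/5 + 12) = 26*(⅕ + 12) = 26*(61/5) = 1586/5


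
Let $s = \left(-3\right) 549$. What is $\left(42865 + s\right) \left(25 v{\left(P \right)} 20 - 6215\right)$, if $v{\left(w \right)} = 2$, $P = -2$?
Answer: $-214951870$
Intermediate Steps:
$s = -1647$
$\left(42865 + s\right) \left(25 v{\left(P \right)} 20 - 6215\right) = \left(42865 - 1647\right) \left(25 \cdot 2 \cdot 20 - 6215\right) = 41218 \left(50 \cdot 20 - 6215\right) = 41218 \left(1000 - 6215\right) = 41218 \left(-5215\right) = -214951870$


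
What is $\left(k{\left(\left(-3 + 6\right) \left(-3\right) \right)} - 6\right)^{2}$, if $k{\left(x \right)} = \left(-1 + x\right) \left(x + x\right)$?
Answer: $30276$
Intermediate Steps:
$k{\left(x \right)} = 2 x \left(-1 + x\right)$ ($k{\left(x \right)} = \left(-1 + x\right) 2 x = 2 x \left(-1 + x\right)$)
$\left(k{\left(\left(-3 + 6\right) \left(-3\right) \right)} - 6\right)^{2} = \left(2 \left(-3 + 6\right) \left(-3\right) \left(-1 + \left(-3 + 6\right) \left(-3\right)\right) - 6\right)^{2} = \left(2 \cdot 3 \left(-3\right) \left(-1 + 3 \left(-3\right)\right) - 6\right)^{2} = \left(2 \left(-9\right) \left(-1 - 9\right) - 6\right)^{2} = \left(2 \left(-9\right) \left(-10\right) - 6\right)^{2} = \left(180 - 6\right)^{2} = 174^{2} = 30276$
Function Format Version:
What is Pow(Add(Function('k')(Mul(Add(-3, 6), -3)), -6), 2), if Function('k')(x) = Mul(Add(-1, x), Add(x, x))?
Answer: 30276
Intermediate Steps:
Function('k')(x) = Mul(2, x, Add(-1, x)) (Function('k')(x) = Mul(Add(-1, x), Mul(2, x)) = Mul(2, x, Add(-1, x)))
Pow(Add(Function('k')(Mul(Add(-3, 6), -3)), -6), 2) = Pow(Add(Mul(2, Mul(Add(-3, 6), -3), Add(-1, Mul(Add(-3, 6), -3))), -6), 2) = Pow(Add(Mul(2, Mul(3, -3), Add(-1, Mul(3, -3))), -6), 2) = Pow(Add(Mul(2, -9, Add(-1, -9)), -6), 2) = Pow(Add(Mul(2, -9, -10), -6), 2) = Pow(Add(180, -6), 2) = Pow(174, 2) = 30276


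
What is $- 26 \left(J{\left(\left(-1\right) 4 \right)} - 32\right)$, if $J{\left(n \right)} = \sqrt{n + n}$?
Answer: $832 - 52 i \sqrt{2} \approx 832.0 - 73.539 i$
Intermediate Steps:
$J{\left(n \right)} = \sqrt{2} \sqrt{n}$ ($J{\left(n \right)} = \sqrt{2 n} = \sqrt{2} \sqrt{n}$)
$- 26 \left(J{\left(\left(-1\right) 4 \right)} - 32\right) = - 26 \left(\sqrt{2} \sqrt{\left(-1\right) 4} - 32\right) = - 26 \left(\sqrt{2} \sqrt{-4} - 32\right) = - 26 \left(\sqrt{2} \cdot 2 i - 32\right) = - 26 \left(2 i \sqrt{2} - 32\right) = - 26 \left(-32 + 2 i \sqrt{2}\right) = 832 - 52 i \sqrt{2}$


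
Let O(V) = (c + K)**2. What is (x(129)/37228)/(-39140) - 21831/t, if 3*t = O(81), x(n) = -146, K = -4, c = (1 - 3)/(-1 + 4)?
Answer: -107358870408053/35699046040 ≈ -3007.3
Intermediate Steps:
c = -2/3 ≈ -0.66667
O(V) = 196/9 (O(V) = (-2/3 - 4)**2 = (-14/3)**2 = 196/9)
t = 196/27 (t = (1/3)*(196/9) = 196/27 ≈ 7.2593)
(x(129)/37228)/(-39140) - 21831/t = -146/37228/(-39140) - 21831/196/27 = -146*1/37228*(-1/39140) - 21831*27/196 = -73/18614*(-1/39140) - 589437/196 = 73/728551960 - 589437/196 = -107358870408053/35699046040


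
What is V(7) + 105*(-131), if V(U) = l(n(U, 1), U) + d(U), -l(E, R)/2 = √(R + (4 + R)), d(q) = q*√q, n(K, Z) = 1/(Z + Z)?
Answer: -13755 - 6*√2 + 7*√7 ≈ -13745.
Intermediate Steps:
n(K, Z) = 1/(2*Z)
d(q) = q^(3/2)
l(E, R) = -2*√(4 + 2*R) (l(E, R) = -2*√(R + (4 + R)) = -2*√(4 + 2*R))
V(U) = U^(3/2) - 2*√(4 + 2*U) (V(U) = -2*√(4 + 2*U) + U^(3/2) = U^(3/2) - 2*√(4 + 2*U))
V(7) + 105*(-131) = (7^(3/2) - 2*√(4 + 2*7)) + 105*(-131) = (7*√7 - 2*√(4 + 14)) - 13755 = (7*√7 - 6*√2) - 13755 = (-6*√2 + 7*√7) - 13755 = -13755 - 6*√2 + 7*√7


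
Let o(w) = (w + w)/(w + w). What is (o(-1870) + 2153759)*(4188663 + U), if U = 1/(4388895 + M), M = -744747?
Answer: 2739602084837555000/303679 ≈ 9.0214e+12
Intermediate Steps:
o(w) = 1 (o(w) = (2*w)/((2*w)) = (2*w)*(1/(2*w)) = 1)
U = 1/3644148 (U = 1/(4388895 - 744747) = 1/3644148 ≈ 2.7441e-7)
(o(-1870) + 2153759)*(4188663 + U) = (1 + 2153759)*(4188663 + 1/3644148) = 2153760*(15264107894125/3644148) = 2739602084837555000/303679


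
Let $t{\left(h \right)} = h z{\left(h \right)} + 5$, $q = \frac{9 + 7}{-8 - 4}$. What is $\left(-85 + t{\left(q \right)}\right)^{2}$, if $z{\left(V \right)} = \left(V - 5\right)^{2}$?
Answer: $\frac{12988816}{729} \approx 17817.0$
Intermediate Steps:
$z{\left(V \right)} = \left(-5 + V\right)^{2}$
$q = - \frac{4}{3}$ ($q = \frac{16}{-12} = 16 \left(- \frac{1}{12}\right) = - \frac{4}{3} \approx -1.3333$)
$t{\left(h \right)} = 5 + h \left(-5 + h\right)^{2}$ ($t{\left(h \right)} = h \left(-5 + h\right)^{2} + 5 = 5 + h \left(-5 + h\right)^{2}$)
$\left(-85 + t{\left(q \right)}\right)^{2} = \left(-85 + \left(5 - \frac{4 \left(-5 - \frac{4}{3}\right)^{2}}{3}\right)\right)^{2} = \left(-85 + \left(5 - \frac{4 \left(- \frac{19}{3}\right)^{2}}{3}\right)\right)^{2} = \left(-85 + \left(5 - \frac{1444}{27}\right)\right)^{2} = \left(-85 - \frac{1309}{27}\right)^{2} = \left(- \frac{3604}{27}\right)^{2} = \frac{12988816}{729}$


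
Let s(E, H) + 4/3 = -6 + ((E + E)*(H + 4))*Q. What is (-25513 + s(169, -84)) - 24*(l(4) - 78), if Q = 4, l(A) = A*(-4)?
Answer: -394273/3 ≈ -1.3142e+5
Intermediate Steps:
l(A) = -4*A
s(E, H) = -22/3 + 8*E*(4 + H) (s(E, H) = -4/3 + (-6 + ((E + E)*(H + 4))*4) = -4/3 + (-6 + ((2*E)*(4 + H))*4) = -4/3 + (-6 + (2*E*(4 + H))*4) = -4/3 + (-6 + 8*E*(4 + H)) = -22/3 + 8*E*(4 + H))
(-25513 + s(169, -84)) - 24*(l(4) - 78) = (-25513 + (-22/3 + 32*169 + 8*169*(-84))) - 24*(-4*4 - 78) = (-25513 + (-22/3 + 5408 - 113568)) - 24*(-16 - 78) = (-25513 - 324502/3) - 24*(-94) = -401041/3 + 2256 = -394273/3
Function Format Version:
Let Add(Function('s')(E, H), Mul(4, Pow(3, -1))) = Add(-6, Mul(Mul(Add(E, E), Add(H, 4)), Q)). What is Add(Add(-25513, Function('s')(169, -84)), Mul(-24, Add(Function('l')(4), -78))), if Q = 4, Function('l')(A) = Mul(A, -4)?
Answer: Rational(-394273, 3) ≈ -1.3142e+5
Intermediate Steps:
Function('l')(A) = Mul(-4, A)
Function('s')(E, H) = Add(Rational(-22, 3), Mul(8, E, Add(4, H))) (Function('s')(E, H) = Add(Rational(-4, 3), Add(-6, Mul(Mul(Add(E, E), Add(H, 4)), 4))) = Add(Rational(-4, 3), Add(-6, Mul(Mul(Mul(2, E), Add(4, H)), 4))) = Add(Rational(-4, 3), Add(-6, Mul(Mul(2, E, Add(4, H)), 4))) = Add(Rational(-4, 3), Add(-6, Mul(8, E, Add(4, H)))) = Add(Rational(-22, 3), Mul(8, E, Add(4, H))))
Add(Add(-25513, Function('s')(169, -84)), Mul(-24, Add(Function('l')(4), -78))) = Add(Add(-25513, Add(Rational(-22, 3), Mul(32, 169), Mul(8, 169, -84))), Mul(-24, Add(Mul(-4, 4), -78))) = Add(Add(-25513, Add(Rational(-22, 3), 5408, -113568)), Mul(-24, Add(-16, -78))) = Add(Add(-25513, Rational(-324502, 3)), Mul(-24, -94)) = Add(Rational(-401041, 3), 2256) = Rational(-394273, 3)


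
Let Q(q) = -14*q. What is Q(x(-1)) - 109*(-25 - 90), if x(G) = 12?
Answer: 12367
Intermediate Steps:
Q(x(-1)) - 109*(-25 - 90) = -14*12 - 109*(-25 - 90) = -168 - 109*(-115) = -168 + 12535 = 12367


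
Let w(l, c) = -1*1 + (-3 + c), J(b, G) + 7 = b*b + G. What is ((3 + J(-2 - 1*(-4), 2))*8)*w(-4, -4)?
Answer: -128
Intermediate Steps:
J(b, G) = -7 + G + b² (J(b, G) = -7 + (b*b + G) = -7 + (b² + G) = -7 + (G + b²) = -7 + G + b²)
w(l, c) = -4 + c (w(l, c) = -1 + (-3 + c) = -4 + c)
((3 + J(-2 - 1*(-4), 2))*8)*w(-4, -4) = ((3 + (-7 + 2 + (-2 - 1*(-4))²))*8)*(-4 - 4) = ((3 + (-7 + 2 + (-2 + 4)²))*8)*(-8) = ((3 + (-7 + 2 + 2²))*8)*(-8) = ((3 + (-7 + 2 + 4))*8)*(-8) = ((3 - 1)*8)*(-8) = (2*8)*(-8) = 16*(-8) = -128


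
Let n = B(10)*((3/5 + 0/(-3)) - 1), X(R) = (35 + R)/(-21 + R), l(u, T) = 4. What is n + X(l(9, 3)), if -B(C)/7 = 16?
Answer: 3613/85 ≈ 42.506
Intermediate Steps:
B(C) = -112 (B(C) = -7*16 = -112)
X(R) = (35 + R)/(-21 + R)
n = 224/5 (n = -112*((3/5 + 0/(-3)) - 1) = -112*((3*(⅕) + 0*(-⅓)) - 1) = -112*((⅗ + 0) - 1) = -112*(⅗ - 1) = -112*(-⅖) = 224/5 ≈ 44.800)
n + X(l(9, 3)) = 224/5 + (35 + 4)/(-21 + 4) = 224/5 + 39/(-17) = 224/5 - 1/17*39 = 224/5 - 39/17 = 3613/85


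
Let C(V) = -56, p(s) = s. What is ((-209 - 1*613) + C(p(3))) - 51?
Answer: -929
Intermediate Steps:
((-209 - 1*613) + C(p(3))) - 51 = ((-209 - 1*613) - 56) - 51 = ((-209 - 613) - 56) - 51 = (-822 - 56) - 51 = -878 - 51 = -929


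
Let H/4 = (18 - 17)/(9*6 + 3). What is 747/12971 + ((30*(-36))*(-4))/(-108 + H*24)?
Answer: -53157537/1310071 ≈ -40.576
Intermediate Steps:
H = 4/57 (H = 4*((18 - 17)/(9*6 + 3)) = 4*(1/(54 + 3)) = 4*(1/57) = 4/57 ≈ 0.070175)
747/12971 + ((30*(-36))*(-4))/(-108 + H*24) = 747/12971 + ((30*(-36))*(-4))/(-108 + (4/57)*24) = 747*(1/12971) + (-1080*(-4))/(-108 + 32/19) = 747/12971 + 4320/(-2020/19) = 747/12971 + 4320*(-19/2020) = 747/12971 - 4104/101 = -53157537/1310071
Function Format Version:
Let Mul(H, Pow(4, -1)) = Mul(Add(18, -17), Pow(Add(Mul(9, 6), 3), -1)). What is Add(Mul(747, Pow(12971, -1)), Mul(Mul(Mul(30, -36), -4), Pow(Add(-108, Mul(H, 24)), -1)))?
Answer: Rational(-53157537, 1310071) ≈ -40.576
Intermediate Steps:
H = Rational(4, 57) (H = Mul(4, Mul(Add(18, -17), Pow(Add(Mul(9, 6), 3), -1))) = Mul(4, Mul(1, Pow(Add(54, 3), -1))) = Mul(4, Mul(1, Pow(57, -1))) = Mul(4, Mul(1, Rational(1, 57))) = Mul(4, Rational(1, 57)) = Rational(4, 57) ≈ 0.070175)
Add(Mul(747, Pow(12971, -1)), Mul(Mul(Mul(30, -36), -4), Pow(Add(-108, Mul(H, 24)), -1))) = Add(Mul(747, Pow(12971, -1)), Mul(Mul(Mul(30, -36), -4), Pow(Add(-108, Mul(Rational(4, 57), 24)), -1))) = Add(Mul(747, Rational(1, 12971)), Mul(Mul(-1080, -4), Pow(Add(-108, Rational(32, 19)), -1))) = Add(Rational(747, 12971), Mul(4320, Pow(Rational(-2020, 19), -1))) = Add(Rational(747, 12971), Mul(4320, Rational(-19, 2020))) = Add(Rational(747, 12971), Rational(-4104, 101)) = Rational(-53157537, 1310071)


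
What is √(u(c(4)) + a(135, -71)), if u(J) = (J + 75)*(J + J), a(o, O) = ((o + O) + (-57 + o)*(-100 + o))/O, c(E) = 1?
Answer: √567858/71 ≈ 10.614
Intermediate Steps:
a(o, O) = (O + o + (-100 + o)*(-57 + o))/O (a(o, O) = ((O + o) + (-100 + o)*(-57 + o))/O = (O + o + (-100 + o)*(-57 + o))/O)
u(J) = 2*J*(75 + J) (u(J) = (75 + J)*(2*J) = 2*J*(75 + J))
√(u(c(4)) + a(135, -71)) = √(2*1*(75 + 1) + (5700 - 71 + 135² - 156*135)/(-71)) = √(2*1*76 - (5700 - 71 + 18225 - 21060)/71) = √(152 - 1/71*2794) = √(152 - 2794/71) = √(7998/71) = √567858/71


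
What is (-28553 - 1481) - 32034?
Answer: -62068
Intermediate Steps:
(-28553 - 1481) - 32034 = -30034 - 32034 = -62068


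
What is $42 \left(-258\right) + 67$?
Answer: $-10769$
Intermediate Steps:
$42 \left(-258\right) + 67 = -10836 + 67 = -10769$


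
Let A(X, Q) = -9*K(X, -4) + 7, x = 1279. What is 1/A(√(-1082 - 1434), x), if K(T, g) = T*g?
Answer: 7/3260785 - 72*I*√629/3260785 ≈ 2.1467e-6 - 0.00055378*I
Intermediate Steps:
A(X, Q) = 7 + 36*X (A(X, Q) = -9*X*(-4) + 7 = -(-36)*X + 7 = 36*X + 7 = 7 + 36*X)
1/A(√(-1082 - 1434), x) = 1/(7 + 36*√(-1082 - 1434)) = 1/(7 + 36*√(-2516)) = 1/(7 + 36*(2*I*√629)) = 1/(7 + 72*I*√629)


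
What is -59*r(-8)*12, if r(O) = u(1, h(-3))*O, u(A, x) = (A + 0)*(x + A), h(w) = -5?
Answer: -22656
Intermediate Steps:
u(A, x) = A*(A + x)
r(O) = -4*O (r(O) = (1*(1 - 5))*O = (1*(-4))*O = -4*O)
-59*r(-8)*12 = -(-236)*(-8)*12 = -59*32*12 = -1888*12 = -22656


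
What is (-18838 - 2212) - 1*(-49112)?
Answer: 28062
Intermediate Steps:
(-18838 - 2212) - 1*(-49112) = -21050 + 49112 = 28062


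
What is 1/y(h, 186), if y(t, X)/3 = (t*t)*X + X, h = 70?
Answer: 1/2734758 ≈ 3.6566e-7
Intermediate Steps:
y(t, X) = 3*X + 3*X*t² (y(t, X) = 3*((t*t)*X + X) = 3*(t²*X + X) = 3*(X*t² + X) = 3*(X + X*t²) = 3*X + 3*X*t²)
1/y(h, 186) = 1/(3*186*(1 + 70²)) = 1/(3*186*(1 + 4900)) = 1/(3*186*4901) = 1/2734758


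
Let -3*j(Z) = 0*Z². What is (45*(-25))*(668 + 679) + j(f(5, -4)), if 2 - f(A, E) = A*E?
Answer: -1515375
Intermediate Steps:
f(A, E) = 2 - A*E
j(Z) = 0 (j(Z) = -0*Z² = -⅓*0 = 0)
(45*(-25))*(668 + 679) + j(f(5, -4)) = (45*(-25))*(668 + 679) + 0 = -1125*1347 + 0 = -1515375 + 0 = -1515375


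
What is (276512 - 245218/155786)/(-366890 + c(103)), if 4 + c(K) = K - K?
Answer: -7179408869/9526158114 ≈ -0.75365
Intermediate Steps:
c(K) = -4 (c(K) = -4 + (K - K) = -4 + 0 = -4)
(276512 - 245218/155786)/(-366890 + c(103)) = (276512 - 245218/155786)/(-366890 - 4) = (276512 - 245218*1/155786)/(-366894) = (276512 - 122609/77893)*(-1/366894) = (21538226607/77893)*(-1/366894) = -7179408869/9526158114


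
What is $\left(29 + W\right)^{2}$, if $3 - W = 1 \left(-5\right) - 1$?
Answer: $1444$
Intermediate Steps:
$W = 9$ ($W = 3 - \left(1 \left(-5\right) - 1\right) = 3 - \left(-5 - 1\right) = 3 - -6 = 3 + 6 = 9$)
$\left(29 + W\right)^{2} = \left(29 + 9\right)^{2} = 38^{2} = 1444$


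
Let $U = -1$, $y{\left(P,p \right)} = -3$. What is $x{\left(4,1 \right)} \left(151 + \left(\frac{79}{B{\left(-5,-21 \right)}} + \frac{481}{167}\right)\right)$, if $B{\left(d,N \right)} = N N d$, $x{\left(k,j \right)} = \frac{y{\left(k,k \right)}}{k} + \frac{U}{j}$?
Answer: $- \frac{56650897}{210420} \approx -269.23$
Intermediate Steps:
$x{\left(k,j \right)} = - \frac{1}{j} - \frac{3}{k}$ ($x{\left(k,j \right)} = - \frac{3}{k} - \frac{1}{j} = - \frac{1}{j} - \frac{3}{k}$)
$B{\left(d,N \right)} = d N^{2}$ ($B{\left(d,N \right)} = N^{2} d = d N^{2}$)
$x{\left(4,1 \right)} \left(151 + \left(\frac{79}{B{\left(-5,-21 \right)}} + \frac{481}{167}\right)\right) = \left(- 1^{-1} - \frac{3}{4}\right) \left(151 + \left(\frac{79}{\left(-5\right) \left(-21\right)^{2}} + \frac{481}{167}\right)\right) = \left(\left(-1\right) 1 - \frac{3}{4}\right) \left(151 + \left(\frac{79}{\left(-5\right) 441} + 481 \cdot \frac{1}{167}\right)\right) = \left(-1 - \frac{3}{4}\right) \left(151 + \left(\frac{79}{-2205} + \frac{481}{167}\right)\right) = - \frac{7 \left(151 + \left(79 \left(- \frac{1}{2205}\right) + \frac{481}{167}\right)\right)}{4} = - \frac{7 \left(151 + \left(- \frac{79}{2205} + \frac{481}{167}\right)\right)}{4} = - \frac{7 \left(151 + \frac{1047412}{368235}\right)}{4} = \left(- \frac{7}{4}\right) \frac{56650897}{368235} = - \frac{56650897}{210420}$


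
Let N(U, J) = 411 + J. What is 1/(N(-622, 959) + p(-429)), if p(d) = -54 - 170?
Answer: 1/1146 ≈ 0.00087260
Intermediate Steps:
p(d) = -224
1/(N(-622, 959) + p(-429)) = 1/((411 + 959) - 224) = 1/(1370 - 224) = 1/1146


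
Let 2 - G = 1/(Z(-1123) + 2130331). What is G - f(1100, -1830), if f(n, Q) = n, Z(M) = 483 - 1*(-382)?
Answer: -2340053209/2131196 ≈ -1098.0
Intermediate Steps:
Z(M) = 865 (Z(M) = 483 + 382 = 865)
G = 4262391/2131196 (G = 2 - 1/(865 + 2130331) = 2 - 1/2131196 = 4262391/2131196 ≈ 2.0000)
G - f(1100, -1830) = 4262391/2131196 - 1*1100 = 4262391/2131196 - 1100 = -2340053209/2131196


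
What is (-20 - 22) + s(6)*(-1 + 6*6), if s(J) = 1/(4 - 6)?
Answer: -119/2 ≈ -59.500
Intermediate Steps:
s(J) = -½ (s(J) = 1/(-2) = -½)
(-20 - 22) + s(6)*(-1 + 6*6) = (-20 - 22) - (-1 + 6*6)/2 = -42 - (-1 + 36)/2 = -42 - ½*35 = -42 - 35/2 = -119/2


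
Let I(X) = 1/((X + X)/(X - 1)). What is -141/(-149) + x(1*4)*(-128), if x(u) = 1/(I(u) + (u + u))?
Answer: -143129/9983 ≈ -14.337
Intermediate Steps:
I(X) = (-1 + X)/(2*X) (I(X) = 1/((2*X)/(-1 + X)) = 1/(2*X/(-1 + X)) = (-1 + X)/(2*X))
x(u) = 1/(2*u + (-1 + u)/(2*u)) (x(u) = 1/((-1 + u)/(2*u) + (u + u)) = 1/((-1 + u)/(2*u) + 2*u) = 1/(2*u + (-1 + u)/(2*u)))
-141/(-149) + x(1*4)*(-128) = -141/(-149) + (2*(1*4)/(-1 + 1*4 + 4*(1*4)**2))*(-128) = -141*(-1/149) + (2*4/(-1 + 4 + 4*4**2))*(-128) = 141/149 + (2*4/(-1 + 4 + 4*16))*(-128) = 141/149 + (2*4/(-1 + 4 + 64))*(-128) = 141/149 + (2*4/67)*(-128) = 141/149 + (2*4*(1/67))*(-128) = 141/149 + (8/67)*(-128) = 141/149 - 1024/67 = -143129/9983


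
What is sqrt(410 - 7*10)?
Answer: 2*sqrt(85) ≈ 18.439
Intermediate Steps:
sqrt(410 - 7*10) = sqrt(410 - 70) = sqrt(340) = 2*sqrt(85)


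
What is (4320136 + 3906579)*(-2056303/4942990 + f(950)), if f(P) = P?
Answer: 7722884972044571/988598 ≈ 7.8120e+9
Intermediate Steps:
(4320136 + 3906579)*(-2056303/4942990 + f(950)) = (4320136 + 3906579)*(-2056303/4942990 + 950) = 8226715*(-2056303*1/4942990 + 950) = 8226715*(-2056303/4942990 + 950) = 8226715*(4693784197/4942990) = 7722884972044571/988598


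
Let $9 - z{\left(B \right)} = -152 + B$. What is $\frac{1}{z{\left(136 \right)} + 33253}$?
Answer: $\frac{1}{33278} \approx 3.005 \cdot 10^{-5}$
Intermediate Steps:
$z{\left(B \right)} = 161 - B$ ($z{\left(B \right)} = 9 - \left(-152 + B\right) = 161 - B$)
$\frac{1}{z{\left(136 \right)} + 33253} = \frac{1}{\left(161 - 136\right) + 33253} = \frac{1}{25 + 33253} = \frac{1}{33278}$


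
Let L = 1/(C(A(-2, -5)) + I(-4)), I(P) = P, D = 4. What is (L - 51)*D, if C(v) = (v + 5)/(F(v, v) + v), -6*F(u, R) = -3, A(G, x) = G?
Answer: -614/3 ≈ -204.67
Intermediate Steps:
F(u, R) = 1/2 (F(u, R) = -1/6*(-3) = 1/2)
C(v) = (5 + v)/(1/2 + v) (C(v) = (v + 5)/(1/2 + v) = (5 + v)/(1/2 + v))
L = -1/6 (L = 1/(2*(5 - 2)/(1 + 2*(-2)) - 4) = 1/(2*3/(1 - 4) - 4) = 1/(2*3/(-3) - 4) = 1/(2*(-1/3)*3 - 4) = 1/(-2 - 4) = 1/(-6) = -1/6 ≈ -0.16667)
(L - 51)*D = (-1/6 - 51)*4 = -307/6*4 = -614/3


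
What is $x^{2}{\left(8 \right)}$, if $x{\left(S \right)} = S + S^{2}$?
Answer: $5184$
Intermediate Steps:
$x^{2}{\left(8 \right)} = \left(8 \left(1 + 8\right)\right)^{2} = \left(8 \cdot 9\right)^{2} = 72^{2} = 5184$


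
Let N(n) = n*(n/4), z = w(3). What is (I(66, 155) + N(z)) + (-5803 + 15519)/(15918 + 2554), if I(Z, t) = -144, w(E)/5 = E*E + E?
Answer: 3493637/4618 ≈ 756.53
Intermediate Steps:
w(E) = 5*E + 5*E**2 (w(E) = 5*(E*E + E) = 5*(E**2 + E) = 5*(E + E**2) = 5*E + 5*E**2)
z = 60 (z = 5*3*(1 + 3) = 5*3*4 = 60)
N(n) = n**2/4 (N(n) = n*(n*(1/4)) = n*(n/4) = n**2/4)
(I(66, 155) + N(z)) + (-5803 + 15519)/(15918 + 2554) = (-144 + (1/4)*60**2) + (-5803 + 15519)/(15918 + 2554) = (-144 + (1/4)*3600) + 9716/18472 = (-144 + 900) + 9716*(1/18472) = 756 + 2429/4618 = 3493637/4618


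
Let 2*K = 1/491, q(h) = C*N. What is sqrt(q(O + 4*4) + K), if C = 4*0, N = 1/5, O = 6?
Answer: sqrt(982)/982 ≈ 0.031911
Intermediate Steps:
N = 1/5 (N = 1*(1/5) = 1/5 ≈ 0.20000)
C = 0
q(h) = 0 (q(h) = 0*(1/5) = 0)
K = 1/982 (K = (1/2)/491 = (1/2)*(1/491) = 1/982 ≈ 0.0010183)
sqrt(q(O + 4*4) + K) = sqrt(0 + 1/982) = sqrt(1/982) = sqrt(982)/982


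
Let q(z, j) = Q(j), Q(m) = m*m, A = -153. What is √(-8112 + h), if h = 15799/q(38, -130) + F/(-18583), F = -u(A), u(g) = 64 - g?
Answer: I*√47336443236344989/2415790 ≈ 90.061*I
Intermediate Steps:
Q(m) = m²
F = -217 (F = -(64 - 1*(-153)) = -(64 + 153) = -1*217 = -217)
q(z, j) = j²
h = 297260117/314052700 (h = 15799/((-130)²) - 217/(-18583) = 15799/16900 - 217*(-1/18583) = 15799*(1/16900) + 217/18583 = 15799/16900 + 217/18583 = 297260117/314052700 ≈ 0.94653)
√(-8112 + h) = √(-8112 + 297260117/314052700) = √(-2547298242283/314052700) = I*√47336443236344989/2415790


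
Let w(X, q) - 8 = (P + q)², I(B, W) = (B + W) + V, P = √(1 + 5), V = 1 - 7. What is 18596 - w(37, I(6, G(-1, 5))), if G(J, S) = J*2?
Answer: 18578 + 4*√6 ≈ 18588.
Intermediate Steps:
V = -6
P = √6 ≈ 2.4495
G(J, S) = 2*J
I(B, W) = -6 + B + W (I(B, W) = (B + W) - 6 = -6 + B + W)
w(X, q) = 8 + (q + √6)² (w(X, q) = 8 + (√6 + q)² = 8 + (q + √6)²)
18596 - w(37, I(6, G(-1, 5))) = 18596 - (8 + ((-6 + 6 + 2*(-1)) + √6)²) = 18596 - (8 + ((-6 + 6 - 2) + √6)²) = 18596 - (8 + (-2 + √6)²) = 18596 + (-8 - (-2 + √6)²) = 18588 - (-2 + √6)²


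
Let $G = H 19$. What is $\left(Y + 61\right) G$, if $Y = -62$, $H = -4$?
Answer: $76$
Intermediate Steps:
$G = -76$ ($G = \left(-4\right) 19 = -76$)
$\left(Y + 61\right) G = \left(-62 + 61\right) \left(-76\right) = \left(-1\right) \left(-76\right) = 76$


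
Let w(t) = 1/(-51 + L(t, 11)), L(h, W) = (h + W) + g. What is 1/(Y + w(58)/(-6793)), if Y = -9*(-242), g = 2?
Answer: 135860/295903079 ≈ 0.00045914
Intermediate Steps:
Y = 2178
L(h, W) = 2 + W + h (L(h, W) = (h + W) + 2 = (W + h) + 2 = 2 + W + h)
w(t) = 1/(-38 + t) (w(t) = 1/(-51 + (2 + 11 + t)) = 1/(-51 + (13 + t)) = 1/(-38 + t))
1/(Y + w(58)/(-6793)) = 1/(2178 + 1/((-38 + 58)*(-6793))) = 1/(2178 - 1/6793/20) = 1/(2178 + (1/20)*(-1/6793)) = 1/(2178 - 1/135860) = 1/(295903079/135860) = 135860/295903079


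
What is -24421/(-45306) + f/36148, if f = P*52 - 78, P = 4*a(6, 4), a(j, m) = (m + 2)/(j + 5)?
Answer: 1216017841/2251866771 ≈ 0.54000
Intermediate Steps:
a(j, m) = (2 + m)/(5 + j)
P = 24/11 (P = 4*((2 + 4)/(5 + 6)) = 4*(6/11) = 24/11 ≈ 2.1818)
f = 390/11 (f = (24/11)*52 - 78 = 1248/11 - 78 = 390/11 ≈ 35.455)
-24421/(-45306) + f/36148 = -24421/(-45306) + (390/11)/36148 = -24421*(-1/45306) + (390/11)*(1/36148) = 24421/45306 + 195/198814 = 1216017841/2251866771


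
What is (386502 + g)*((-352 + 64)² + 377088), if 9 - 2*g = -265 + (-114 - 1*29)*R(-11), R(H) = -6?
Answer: 177668958720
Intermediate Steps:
g = -292 (g = 9/2 - (-265 + (-114 - 1*29)*(-6))/2 = 9/2 - (-265 + (-114 - 29)*(-6))/2 = 9/2 - (-265 - 143*(-6))/2 = 9/2 - (-265 + 858)/2 = 9/2 - ½*593 = 9/2 - 593/2 = -292)
(386502 + g)*((-352 + 64)² + 377088) = (386502 - 292)*((-352 + 64)² + 377088) = 386210*((-288)² + 377088) = 386210*(82944 + 377088) = 386210*460032 = 177668958720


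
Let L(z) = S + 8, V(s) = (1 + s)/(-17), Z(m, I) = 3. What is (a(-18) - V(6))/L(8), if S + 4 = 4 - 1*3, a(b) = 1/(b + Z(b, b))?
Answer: 88/1275 ≈ 0.069020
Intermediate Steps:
V(s) = -1/17 - s/17 (V(s) = (1 + s)*(-1/17) = -1/17 - s/17)
a(b) = 1/(3 + b) (a(b) = 1/(b + 3) = 1/(3 + b))
S = -3 (S = -4 + (4 - 1*3) = -4 + (4 - 3) = -4 + 1 = -3)
L(z) = 5 (L(z) = -3 + 8 = 5)
(a(-18) - V(6))/L(8) = (1/(3 - 18) - (-1/17 - 1/17*6))/5 = (1/(-15) - (-1/17 - 6/17))*(⅕) = (-1/15 - 1*(-7/17))*(⅕) = (-1/15 + 7/17)*(⅕) = (88/255)*(⅕) = 88/1275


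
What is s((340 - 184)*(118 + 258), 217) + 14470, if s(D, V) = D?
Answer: 73126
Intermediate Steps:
s((340 - 184)*(118 + 258), 217) + 14470 = (340 - 184)*(118 + 258) + 14470 = 156*376 + 14470 = 58656 + 14470 = 73126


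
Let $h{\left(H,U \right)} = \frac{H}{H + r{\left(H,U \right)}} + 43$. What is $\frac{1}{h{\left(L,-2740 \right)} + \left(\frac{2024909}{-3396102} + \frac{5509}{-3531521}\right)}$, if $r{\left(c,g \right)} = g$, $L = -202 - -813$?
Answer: $\frac{3647708625114474}{153623999460138787} \approx 0.023744$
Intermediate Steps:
$L = 611$ ($L = -202 + 813 = 611$)
$h{\left(H,U \right)} = 43 + \frac{H}{H + U}$ ($h{\left(H,U \right)} = \frac{H}{H + U} + 43 = 43 + \frac{H}{H + U}$)
$\frac{1}{h{\left(L,-2740 \right)} + \left(\frac{2024909}{-3396102} + \frac{5509}{-3531521}\right)} = \frac{1}{\frac{43 \left(-2740\right) + 44 \cdot 611}{611 - 2740} + \left(\frac{2024909}{-3396102} + \frac{5509}{-3531521}\right)} = \frac{1}{\frac{-117820 + 26884}{-2129} + \left(2024909 \left(- \frac{1}{3396102}\right) + 5509 \left(- \frac{1}{3531521}\right)\right)} = \frac{1}{\left(- \frac{1}{2129}\right) \left(-90936\right) - \frac{1024245397501}{1713343647306}} = \frac{1}{\frac{90936}{2129} - \frac{1024245397501}{1713343647306}} = \frac{1}{\frac{153623999460138787}{3647708625114474}} = \frac{3647708625114474}{153623999460138787}$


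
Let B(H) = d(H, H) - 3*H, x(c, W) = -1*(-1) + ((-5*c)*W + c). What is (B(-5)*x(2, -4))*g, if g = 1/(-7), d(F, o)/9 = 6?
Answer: -2967/7 ≈ -423.86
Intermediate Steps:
d(F, o) = 54 (d(F, o) = 9*6 = 54)
x(c, W) = 1 + c - 5*W*c (x(c, W) = 1 + (-5*W*c + c) = 1 + (c - 5*W*c) = 1 + c - 5*W*c)
g = -1/7 ≈ -0.14286
B(H) = 54 - 3*H
(B(-5)*x(2, -4))*g = ((54 - 3*(-5))*(1 + 2 - 5*(-4)*2))*(-1/7) = ((54 + 15)*(1 + 2 + 40))*(-1/7) = (69*43)*(-1/7) = 2967*(-1/7) = -2967/7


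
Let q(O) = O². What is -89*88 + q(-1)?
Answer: -7831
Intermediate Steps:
-89*88 + q(-1) = -89*88 + (-1)² = -7832 + 1 = -7831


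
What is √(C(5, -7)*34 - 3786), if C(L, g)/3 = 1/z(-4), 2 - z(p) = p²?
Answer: I*√185871/7 ≈ 61.59*I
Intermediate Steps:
z(p) = 2 - p²
C(L, g) = -3/14 (C(L, g) = 3/(2 - 1*(-4)²) = 3/(2 - 1*16) = 3/(2 - 16) = 3/(-14) = 3*(-1/14) = -3/14)
√(C(5, -7)*34 - 3786) = √(-3/14*34 - 3786) = √(-51/7 - 3786) = √(-26553/7) = I*√185871/7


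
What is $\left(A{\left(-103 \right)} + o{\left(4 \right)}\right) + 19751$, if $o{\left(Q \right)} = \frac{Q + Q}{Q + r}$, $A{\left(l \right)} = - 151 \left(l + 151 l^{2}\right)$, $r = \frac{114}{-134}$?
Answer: $- \frac{51032566019}{211} \approx -2.4186 \cdot 10^{8}$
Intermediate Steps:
$r = - \frac{57}{67}$ ($r = 114 \left(- \frac{1}{134}\right) = - \frac{57}{67} \approx -0.85075$)
$A{\left(l \right)} = - 22801 l^{2} - 151 l$
$o{\left(Q \right)} = \frac{2 Q}{- \frac{57}{67} + Q}$ ($o{\left(Q \right)} = \frac{Q + Q}{Q - \frac{57}{67}} = \frac{2 Q}{- \frac{57}{67} + Q}$)
$\left(A{\left(-103 \right)} + o{\left(4 \right)}\right) + 19751 = \left(\left(-151\right) \left(-103\right) \left(1 + 151 \left(-103\right)\right) + 134 \cdot 4 \frac{1}{-57 + 67 \cdot 4}\right) + 19751 = \left(\left(-151\right) \left(-103\right) \left(1 - 15553\right) + 134 \cdot 4 \frac{1}{-57 + 268}\right) + 19751 = \left(\left(-151\right) \left(-103\right) \left(-15552\right) + 134 \cdot 4 \cdot \frac{1}{211}\right) + 19751 = \left(-241880256 + 134 \cdot 4 \cdot \frac{1}{211}\right) + 19751 = \left(-241880256 + \frac{536}{211}\right) + 19751 = - \frac{51036733480}{211} + 19751 = - \frac{51032566019}{211}$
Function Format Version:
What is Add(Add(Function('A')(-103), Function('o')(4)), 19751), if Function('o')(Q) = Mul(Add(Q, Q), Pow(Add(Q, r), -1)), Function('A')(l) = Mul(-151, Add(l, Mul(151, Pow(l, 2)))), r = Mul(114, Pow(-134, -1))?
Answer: Rational(-51032566019, 211) ≈ -2.4186e+8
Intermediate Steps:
r = Rational(-57, 67) (r = Mul(114, Rational(-1, 134)) = Rational(-57, 67) ≈ -0.85075)
Function('A')(l) = Add(Mul(-22801, Pow(l, 2)), Mul(-151, l))
Function('o')(Q) = Mul(2, Q, Pow(Add(Rational(-57, 67), Q), -1)) (Function('o')(Q) = Mul(Add(Q, Q), Pow(Add(Q, Rational(-57, 67)), -1)) = Mul(Mul(2, Q), Pow(Add(Rational(-57, 67), Q), -1)) = Mul(2, Q, Pow(Add(Rational(-57, 67), Q), -1)))
Add(Add(Function('A')(-103), Function('o')(4)), 19751) = Add(Add(Mul(-151, -103, Add(1, Mul(151, -103))), Mul(134, 4, Pow(Add(-57, Mul(67, 4)), -1))), 19751) = Add(Add(Mul(-151, -103, Add(1, -15553)), Mul(134, 4, Pow(Add(-57, 268), -1))), 19751) = Add(Add(Mul(-151, -103, -15552), Mul(134, 4, Pow(211, -1))), 19751) = Add(Add(-241880256, Mul(134, 4, Rational(1, 211))), 19751) = Add(Add(-241880256, Rational(536, 211)), 19751) = Add(Rational(-51036733480, 211), 19751) = Rational(-51032566019, 211)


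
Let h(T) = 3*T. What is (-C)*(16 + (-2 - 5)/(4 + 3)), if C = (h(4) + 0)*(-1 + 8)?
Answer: -1260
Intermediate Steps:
C = 84 (C = (3*4 + 0)*(-1 + 8) = (12 + 0)*7 = 12*7 = 84)
(-C)*(16 + (-2 - 5)/(4 + 3)) = (-1*84)*(16 + (-2 - 5)/(4 + 3)) = -84*(16 - 7/7) = -84*(16 - 7*1/7) = -84*(16 - 1) = -84*15 = -1260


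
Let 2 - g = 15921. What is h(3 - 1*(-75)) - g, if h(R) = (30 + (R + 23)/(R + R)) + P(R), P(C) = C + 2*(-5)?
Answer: 2498753/156 ≈ 16018.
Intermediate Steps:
g = -15919 (g = 2 - 1*15921 = 2 - 15921 = -15919)
P(C) = -10 + C (P(C) = C - 10 = -10 + C)
h(R) = 20 + R + (23 + R)/(2*R) (h(R) = (30 + (R + 23)/(R + R)) + (-10 + R) = (30 + (23 + R)/((2*R))) + (-10 + R) = (30 + (23 + R)*(1/(2*R))) + (-10 + R) = (30 + (23 + R)/(2*R)) + (-10 + R) = 20 + R + (23 + R)/(2*R))
h(3 - 1*(-75)) - g = (41/2 + (3 - 1*(-75)) + 23/(2*(3 - 1*(-75)))) - 1*(-15919) = (41/2 + (3 + 75) + 23/(2*(3 + 75))) + 15919 = (41/2 + 78 + (23/2)/78) + 15919 = (41/2 + 78 + (23/2)*(1/78)) + 15919 = (41/2 + 78 + 23/156) + 15919 = 15389/156 + 15919 = 2498753/156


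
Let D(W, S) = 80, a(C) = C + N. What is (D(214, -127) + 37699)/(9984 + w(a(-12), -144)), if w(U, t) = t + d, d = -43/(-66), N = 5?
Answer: 2493414/649483 ≈ 3.8391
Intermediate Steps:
a(C) = 5 + C (a(C) = C + 5 = 5 + C)
d = 43/66 (d = -43*(-1/66) = 43/66 ≈ 0.65152)
w(U, t) = 43/66 + t (w(U, t) = t + 43/66 = 43/66 + t)
(D(214, -127) + 37699)/(9984 + w(a(-12), -144)) = (80 + 37699)/(9984 + (43/66 - 144)) = 37779/(9984 - 9461/66) = 37779/(649483/66) = 37779*(66/649483) = 2493414/649483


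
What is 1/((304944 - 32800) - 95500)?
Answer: 1/176644 ≈ 5.6611e-6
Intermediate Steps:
1/((304944 - 32800) - 95500) = 1/(272144 - 95500) = 1/176644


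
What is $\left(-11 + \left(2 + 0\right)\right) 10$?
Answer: $-90$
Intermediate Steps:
$\left(-11 + \left(2 + 0\right)\right) 10 = \left(-11 + 2\right) 10 = \left(-9\right) 10 = -90$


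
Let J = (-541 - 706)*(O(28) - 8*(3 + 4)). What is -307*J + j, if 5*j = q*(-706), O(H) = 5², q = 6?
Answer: -59342731/5 ≈ -1.1869e+7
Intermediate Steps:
O(H) = 25
j = -4236/5 (j = (6*(-706))/5 = (⅕)*(-4236) = -4236/5 ≈ -847.20)
J = 38657 (J = (-541 - 706)*(25 - 8*(3 + 4)) = -1247*(25 - 8*7) = -1247*(25 - 56) = -1247*(-31) = 38657)
-307*J + j = -307*38657 - 4236/5 = -11867699 - 4236/5 = -59342731/5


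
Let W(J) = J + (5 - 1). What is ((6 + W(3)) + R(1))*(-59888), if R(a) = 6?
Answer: -1137872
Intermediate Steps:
W(J) = 4 + J (W(J) = J + 4 = 4 + J)
((6 + W(3)) + R(1))*(-59888) = ((6 + (4 + 3)) + 6)*(-59888) = ((6 + 7) + 6)*(-59888) = (13 + 6)*(-59888) = 19*(-59888) = -1137872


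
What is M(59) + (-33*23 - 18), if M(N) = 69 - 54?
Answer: -762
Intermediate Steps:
M(N) = 15
M(59) + (-33*23 - 18) = 15 + (-33*23 - 18) = 15 + (-759 - 18) = 15 - 777 = -762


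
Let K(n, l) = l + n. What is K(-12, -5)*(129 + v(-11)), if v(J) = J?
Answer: -2006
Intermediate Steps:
K(-12, -5)*(129 + v(-11)) = (-5 - 12)*(129 - 11) = -17*118 = -2006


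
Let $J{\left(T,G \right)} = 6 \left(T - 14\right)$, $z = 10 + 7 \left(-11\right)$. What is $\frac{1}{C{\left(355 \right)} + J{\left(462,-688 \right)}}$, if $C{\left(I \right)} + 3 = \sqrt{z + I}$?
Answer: $\frac{895}{2402979} - \frac{4 \sqrt{2}}{2402979} \approx 0.0003701$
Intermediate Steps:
$z = -67$ ($z = 10 - 77 = -67$)
$J{\left(T,G \right)} = -84 + 6 T$ ($J{\left(T,G \right)} = 6 \left(-14 + T\right) = -84 + 6 T$)
$C{\left(I \right)} = -3 + \sqrt{-67 + I}$
$\frac{1}{C{\left(355 \right)} + J{\left(462,-688 \right)}} = \frac{1}{\left(-3 + \sqrt{-67 + 355}\right) + \left(-84 + 6 \cdot 462\right)} = \frac{1}{\left(-3 + \sqrt{288}\right) + \left(-84 + 2772\right)} = \frac{1}{\left(-3 + 12 \sqrt{2}\right) + 2688} = \frac{1}{2685 + 12 \sqrt{2}}$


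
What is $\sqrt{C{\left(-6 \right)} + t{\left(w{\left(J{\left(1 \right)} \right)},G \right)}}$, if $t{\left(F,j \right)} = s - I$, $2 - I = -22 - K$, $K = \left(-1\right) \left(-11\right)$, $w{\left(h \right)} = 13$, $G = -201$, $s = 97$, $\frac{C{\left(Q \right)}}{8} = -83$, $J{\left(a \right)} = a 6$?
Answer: $i \sqrt{602} \approx 24.536 i$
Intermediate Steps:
$J{\left(a \right)} = 6 a$
$C{\left(Q \right)} = -664$ ($C{\left(Q \right)} = 8 \left(-83\right) = -664$)
$K = 11$
$I = 35$ ($I = 2 - \left(-22 - 11\right) = 2 - -33 = 2 + 33 = 35$)
$t{\left(F,j \right)} = 62$ ($t{\left(F,j \right)} = 97 - 35 = 62$)
$\sqrt{C{\left(-6 \right)} + t{\left(w{\left(J{\left(1 \right)} \right)},G \right)}} = \sqrt{-664 + 62} = \sqrt{-602} = i \sqrt{602}$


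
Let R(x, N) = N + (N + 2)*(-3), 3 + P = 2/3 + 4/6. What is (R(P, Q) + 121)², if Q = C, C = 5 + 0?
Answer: 11025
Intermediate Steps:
P = -5/3 (P = -3 + (2/3 + 4/6) = -3 + (2*(⅓) + 4*(⅙)) = -3 + (⅔ + ⅔) = -3 + 4/3 = -5/3 ≈ -1.6667)
C = 5
Q = 5
R(x, N) = -6 - 2*N (R(x, N) = N + (2 + N)*(-3) = N + (-6 - 3*N) = -6 - 2*N)
(R(P, Q) + 121)² = ((-6 - 2*5) + 121)² = ((-6 - 10) + 121)² = (-16 + 121)² = 105² = 11025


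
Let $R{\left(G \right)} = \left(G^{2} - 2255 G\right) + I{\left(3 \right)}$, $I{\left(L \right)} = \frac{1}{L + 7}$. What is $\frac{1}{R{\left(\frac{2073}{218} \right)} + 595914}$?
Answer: $\frac{237620}{136527264737} \approx 1.7405 \cdot 10^{-6}$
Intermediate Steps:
$I{\left(L \right)} = \frac{1}{7 + L}$
$R{\left(G \right)} = \frac{1}{10} + G^{2} - 2255 G$ ($R{\left(G \right)} = \left(G^{2} - 2255 G\right) + \frac{1}{7 + 3} = \left(G^{2} - 2255 G\right) + \frac{1}{10} = \frac{1}{10} + G^{2} - 2255 G$)
$\frac{1}{R{\left(\frac{2073}{218} \right)} + 595914} = \frac{1}{\left(\frac{1}{10} + \left(\frac{2073}{218}\right)^{2} - 2255 \cdot \frac{2073}{218}\right) + 595914} = \frac{1}{\left(\frac{1}{10} + \left(2073 \cdot \frac{1}{218}\right)^{2} - 2255 \cdot 2073 \cdot \frac{1}{218}\right) + 595914} = \frac{1}{\left(\frac{1}{10} + \left(\frac{2073}{218}\right)^{2} - \frac{4674615}{218}\right) + 595914} = \frac{1}{\left(\frac{1}{10} + \frac{4297329}{47524} - \frac{4674615}{218}\right) + 595914} = \frac{1}{- \frac{5073819943}{237620} + 595914} = \frac{1}{\frac{136527264737}{237620}} = \frac{237620}{136527264737}$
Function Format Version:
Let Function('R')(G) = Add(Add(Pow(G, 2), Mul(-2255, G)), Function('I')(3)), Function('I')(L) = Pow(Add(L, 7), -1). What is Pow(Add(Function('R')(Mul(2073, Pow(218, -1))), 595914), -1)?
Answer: Rational(237620, 136527264737) ≈ 1.7405e-6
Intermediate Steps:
Function('I')(L) = Pow(Add(7, L), -1)
Function('R')(G) = Add(Rational(1, 10), Pow(G, 2), Mul(-2255, G)) (Function('R')(G) = Add(Add(Pow(G, 2), Mul(-2255, G)), Pow(Add(7, 3), -1)) = Add(Add(Pow(G, 2), Mul(-2255, G)), Pow(10, -1)) = Add(Add(Pow(G, 2), Mul(-2255, G)), Rational(1, 10)) = Add(Rational(1, 10), Pow(G, 2), Mul(-2255, G)))
Pow(Add(Function('R')(Mul(2073, Pow(218, -1))), 595914), -1) = Pow(Add(Add(Rational(1, 10), Pow(Mul(2073, Pow(218, -1)), 2), Mul(-2255, Mul(2073, Pow(218, -1)))), 595914), -1) = Pow(Add(Add(Rational(1, 10), Pow(Mul(2073, Rational(1, 218)), 2), Mul(-2255, Mul(2073, Rational(1, 218)))), 595914), -1) = Pow(Add(Add(Rational(1, 10), Pow(Rational(2073, 218), 2), Mul(-2255, Rational(2073, 218))), 595914), -1) = Pow(Add(Add(Rational(1, 10), Rational(4297329, 47524), Rational(-4674615, 218)), 595914), -1) = Pow(Add(Rational(-5073819943, 237620), 595914), -1) = Pow(Rational(136527264737, 237620), -1) = Rational(237620, 136527264737)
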